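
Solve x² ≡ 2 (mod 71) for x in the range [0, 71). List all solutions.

12, 59

Since 71 ≡ 3 (mod 4), a square root of 2 is 2^((71+1)/4) = 2^18 mod 71.
Repeated squaring: 2^2≡4, 2^4≡16, 2^8≡43, 2^16≡3 (mod 71).
2^18 = 2^(16+2) ≡ 12 (mod 71).
Check: 12² = 144 ≡ 2 (mod 71). The two roots are 12 and 59.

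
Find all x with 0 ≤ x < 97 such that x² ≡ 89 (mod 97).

97 ≡ 1 (mod 4), so we find a root by search.
Trying successive values, 34² = 1156 ≡ 89 (mod 97). The other root is 97 − 34 = 63.

34, 63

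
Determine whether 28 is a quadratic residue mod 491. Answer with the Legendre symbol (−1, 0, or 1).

Pull out 2^2: since 491 ≡ 3 (mod 8), (2/491) = -1, so (2/491)^2 = +1.
Reciprocity: 7 ≡ 3 and 491 ≡ 3 (mod 4), so (7/491) = −(491/7).
Reduce top mod 7: now compute (1/7).
Reached (1/7) = 1. Collecting the sign flips along the way, the symbol is -1.

-1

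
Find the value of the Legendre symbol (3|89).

-1

Reciprocity: 3 ≡ 3 and 89 ≡ 1 (mod 4), so (3/89) = +(89/3).
Reduce top mod 3: now compute (2/3).
Pull out 2: since 3 ≡ 3 (mod 8), (2/3) = -1.
Reached (1/3) = 1. Collecting the sign flips along the way, the symbol is -1.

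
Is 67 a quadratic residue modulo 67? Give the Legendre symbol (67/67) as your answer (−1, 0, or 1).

0

First reduce: 67 ≡ 0 (mod 67).
Top reduces to 0: gcd > 1, so the symbol is 0.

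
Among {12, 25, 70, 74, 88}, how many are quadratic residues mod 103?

1

(12/103) = -1 → non-residue.
(25/103) = +1 → QR.
(70/103) = -1 → non-residue.
(74/103) = -1 → non-residue.
(88/103) = -1 → non-residue.
Total quadratic residues among the 5: 1.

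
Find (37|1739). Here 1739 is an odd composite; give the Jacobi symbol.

0

Reciprocity: 37 ≡ 1 and 1739 ≡ 3 (mod 4), so (37/1739) = +(1739/37).
Reduce top mod 37: now compute (0/37).
Top reduces to 0: gcd > 1, so the symbol is 0.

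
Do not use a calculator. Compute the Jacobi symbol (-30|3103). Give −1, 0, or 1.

First reduce: -30 ≡ 3073 (mod 3103).
Reciprocity: 3073 ≡ 1 and 3103 ≡ 3 (mod 4), so (3073/3103) = +(3103/3073).
Reduce top mod 3073: now compute (30/3073).
Pull out 2: since 3073 ≡ 1 (mod 8), (2/3073) = +1.
Reciprocity: 15 ≡ 3 and 3073 ≡ 1 (mod 4), so (15/3073) = +(3073/15).
Reduce top mod 15: now compute (13/15).
Reciprocity: 13 ≡ 1 and 15 ≡ 3 (mod 4), so (13/15) = +(15/13).
Reduce top mod 13: now compute (2/13).
Pull out 2: since 13 ≡ 5 (mod 8), (2/13) = -1.
Reached (1/13) = 1. Collecting the sign flips along the way, the symbol is -1.

-1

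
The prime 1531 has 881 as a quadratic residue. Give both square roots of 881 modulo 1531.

598, 933

Since 1531 ≡ 3 (mod 4), a square root of 881 is 881^((1531+1)/4) = 881^383 mod 1531.
Repeated squaring: 881^2≡1475, 881^4≡74, 881^8≡883, 881^16≡410, 881^32≡1221, 881^64≡1178, 881^128≡598, 881^256≡881 (mod 1531).
881^383 = 881^(256+64+32+16+8+4+2+1) ≡ 598 (mod 1531).
Check: 598² = 357604 ≡ 881 (mod 1531). The two roots are 598 and 933.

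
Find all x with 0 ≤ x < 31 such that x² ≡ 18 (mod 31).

Since 31 ≡ 3 (mod 4), a square root of 18 is 18^((31+1)/4) = 18^8 mod 31.
Repeated squaring: 18^2≡14, 18^4≡10, 18^8≡7 (mod 31).
18^8 = 18^(8) ≡ 7 (mod 31).
Check: 7² = 49 ≡ 18 (mod 31). The two roots are 7 and 24.

7, 24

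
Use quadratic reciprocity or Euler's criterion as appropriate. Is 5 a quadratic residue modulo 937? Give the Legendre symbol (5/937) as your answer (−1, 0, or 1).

Reciprocity: 5 ≡ 1 and 937 ≡ 1 (mod 4), so (5/937) = +(937/5).
Reduce top mod 5: now compute (2/5).
Pull out 2: since 5 ≡ 5 (mod 8), (2/5) = -1.
Reached (1/5) = 1. Collecting the sign flips along the way, the symbol is -1.

-1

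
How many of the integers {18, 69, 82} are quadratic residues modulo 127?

3

(18/127) = +1 → QR.
(69/127) = +1 → QR.
(82/127) = +1 → QR.
Total quadratic residues among the 3: 3.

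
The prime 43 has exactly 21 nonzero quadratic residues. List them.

1, 4, 6, 9, 10, 11, 13, 14, 15, 16, 17, 21, 23, 24, 25, 31, 35, 36, 38, 40, 41

Square k = 1,…,21 (k and 43−k give the same square):
1²=1, 2²=4, 3²=9, 4²=16, 5²=25, 6²=36, 7²≡6, 8²≡21, 9²≡38, 10²≡14, 11²≡35, 12²≡15, 13²≡40, 14²≡24, 15²≡10, 16²≡41, 17²≡31, 18²≡23, 19²≡17, 20²≡13, 21²≡11 (mod 43).
So the quadratic residues mod 43 are {1, 4, 6, 9, 10, 11, 13, 14, 15, 16, 17, 21, 23, 24, 25, 31, 35, 36, 38, 40, 41}.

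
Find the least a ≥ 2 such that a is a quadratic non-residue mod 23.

5

(2/23) = +1, so 2 is a residue.
(3/23) = +1, so 3 is a residue.
(4/23) = +1, so 4 is a residue.
(5/23) = −1, so 5 is the smallest positive non-residue mod 23.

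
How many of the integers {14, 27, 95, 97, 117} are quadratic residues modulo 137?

(14/137) = +1 → QR.
(27/137) = -1 → non-residue.
(95/137) = -1 → non-residue.
(97/137) = -1 → non-residue.
(117/137) = -1 → non-residue.
Total quadratic residues among the 5: 1.

1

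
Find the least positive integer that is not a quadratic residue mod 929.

(2/929) = +1, so 2 is a residue.
(3/929) = −1, so 3 is the smallest positive non-residue mod 929.

3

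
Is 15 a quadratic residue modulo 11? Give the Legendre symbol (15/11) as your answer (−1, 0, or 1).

1

First reduce: 15 ≡ 4 (mod 11).
Pull out 2^2: since 11 ≡ 3 (mod 8), (2/11) = -1, so (2/11)^2 = +1.
Reached (1/11) = 1. Collecting the sign flips along the way, the symbol is +1.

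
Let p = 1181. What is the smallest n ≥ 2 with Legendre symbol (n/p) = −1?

(2/1181) = −1, so 2 is the smallest positive non-residue mod 1181.

2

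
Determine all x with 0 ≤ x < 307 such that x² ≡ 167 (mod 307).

Since 307 ≡ 3 (mod 4), a square root of 167 is 167^((307+1)/4) = 167^77 mod 307.
Repeated squaring: 167^2≡259, 167^4≡155, 167^8≡79, 167^16≡101, 167^32≡70, 167^64≡295 (mod 307).
167^77 = 167^(64+8+4+1) ≡ 144 (mod 307).
Check: 144² = 20736 ≡ 167 (mod 307). The two roots are 144 and 163.

144, 163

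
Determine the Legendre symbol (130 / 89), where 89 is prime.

First reduce: 130 ≡ 41 (mod 89).
Reciprocity: 41 ≡ 1 and 89 ≡ 1 (mod 4), so (41/89) = +(89/41).
Reduce top mod 41: now compute (7/41).
Reciprocity: 7 ≡ 3 and 41 ≡ 1 (mod 4), so (7/41) = +(41/7).
Reduce top mod 7: now compute (6/7).
Pull out 2: since 7 ≡ 7 (mod 8), (2/7) = +1.
Reciprocity: 3 ≡ 3 and 7 ≡ 3 (mod 4), so (3/7) = −(7/3).
Reduce top mod 3: now compute (1/3).
Reached (1/3) = 1. Collecting the sign flips along the way, the symbol is -1.

-1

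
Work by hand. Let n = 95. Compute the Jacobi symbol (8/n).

Pull out 2^3: since 95 ≡ 7 (mod 8), (2/95) = +1, so (2/95)^3 = +1.
Reached (1/95) = 1. Collecting the sign flips along the way, the symbol is +1.

1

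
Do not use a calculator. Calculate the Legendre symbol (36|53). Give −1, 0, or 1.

Euler's criterion: (36/53) ≡ 36^26 (mod 53).
36^2 ≡ 24 (mod 53)
36^4 ≡ 46 (mod 53)
36^8 ≡ 49 (mod 53)
36^16 ≡ 16 (mod 53)
36^26 = 36^(16+8+2) ≡ 1 (mod 53).
Result is 1, so (36/53) = 1.

1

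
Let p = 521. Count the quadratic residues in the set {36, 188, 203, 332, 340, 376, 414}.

4

(36/521) = +1 → QR.
(188/521) = +1 → QR.
(203/521) = -1 → non-residue.
(332/521) = +1 → QR.
(340/521) = -1 → non-residue.
(376/521) = +1 → QR.
(414/521) = -1 → non-residue.
Total quadratic residues among the 7: 4.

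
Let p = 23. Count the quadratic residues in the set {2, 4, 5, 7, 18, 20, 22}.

(2/23) = +1 → QR.
(4/23) = +1 → QR.
(5/23) = -1 → non-residue.
(7/23) = -1 → non-residue.
(18/23) = +1 → QR.
(20/23) = -1 → non-residue.
(22/23) = -1 → non-residue.
Total quadratic residues among the 7: 3.

3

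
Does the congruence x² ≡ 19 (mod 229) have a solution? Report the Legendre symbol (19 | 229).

Reciprocity: 19 ≡ 3 and 229 ≡ 1 (mod 4), so (19/229) = +(229/19).
Reduce top mod 19: now compute (1/19).
Reached (1/19) = 1. Collecting the sign flips along the way, the symbol is +1.

1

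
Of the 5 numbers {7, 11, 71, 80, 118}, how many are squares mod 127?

2

(7/127) = -1 → non-residue.
(11/127) = +1 → QR.
(71/127) = +1 → QR.
(80/127) = -1 → non-residue.
(118/127) = -1 → non-residue.
Total quadratic residues among the 5: 2.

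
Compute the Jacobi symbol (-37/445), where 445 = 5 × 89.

1

First reduce: -37 ≡ 408 (mod 445).
Pull out 2^3: since 445 ≡ 5 (mod 8), (2/445) = -1, so (2/445)^3 = -1.
Reciprocity: 51 ≡ 3 and 445 ≡ 1 (mod 4), so (51/445) = +(445/51).
Reduce top mod 51: now compute (37/51).
Reciprocity: 37 ≡ 1 and 51 ≡ 3 (mod 4), so (37/51) = +(51/37).
Reduce top mod 37: now compute (14/37).
Pull out 2: since 37 ≡ 5 (mod 8), (2/37) = -1.
Reciprocity: 7 ≡ 3 and 37 ≡ 1 (mod 4), so (7/37) = +(37/7).
Reduce top mod 7: now compute (2/7).
Pull out 2: since 7 ≡ 7 (mod 8), (2/7) = +1.
Reached (1/7) = 1. Collecting the sign flips along the way, the symbol is +1.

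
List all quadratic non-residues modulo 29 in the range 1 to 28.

2,3,8,10,11,12,14,15,17,18,19,21,26,27

Square k = 1,…,14 (k and 29−k give the same square):
1²=1, 2²=4, 3²=9, 4²=16, 5²=25, 6²≡7, 7²≡20, 8²≡6, 9²≡23, 10²≡13, 11²≡5, 12²≡28, 13²≡24, 14²≡22 (mod 29).
The residues are {1, 4, 5, 6, 7, 9, 13, 16, 20, 22, 23, 24, 25, 28}; the non-residues are the remaining 14 nonzero classes.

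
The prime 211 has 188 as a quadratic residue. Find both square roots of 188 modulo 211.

71, 140

Since 211 ≡ 3 (mod 4), a square root of 188 is 188^((211+1)/4) = 188^53 mod 211.
Repeated squaring: 188^2≡107, 188^4≡55, 188^8≡71, 188^16≡188, 188^32≡107 (mod 211).
188^53 = 188^(32+16+4+1) ≡ 71 (mod 211).
Check: 71² = 5041 ≡ 188 (mod 211). The two roots are 71 and 140.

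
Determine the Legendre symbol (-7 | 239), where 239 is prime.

1

First reduce: -7 ≡ 232 (mod 239).
Pull out 2^3: since 239 ≡ 7 (mod 8), (2/239) = +1, so (2/239)^3 = +1.
Reciprocity: 29 ≡ 1 and 239 ≡ 3 (mod 4), so (29/239) = +(239/29).
Reduce top mod 29: now compute (7/29).
Reciprocity: 7 ≡ 3 and 29 ≡ 1 (mod 4), so (7/29) = +(29/7).
Reduce top mod 7: now compute (1/7).
Reached (1/7) = 1. Collecting the sign flips along the way, the symbol is +1.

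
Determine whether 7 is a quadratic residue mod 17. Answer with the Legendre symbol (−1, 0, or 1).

Reciprocity: 7 ≡ 3 and 17 ≡ 1 (mod 4), so (7/17) = +(17/7).
Reduce top mod 7: now compute (3/7).
Reciprocity: 3 ≡ 3 and 7 ≡ 3 (mod 4), so (3/7) = −(7/3).
Reduce top mod 3: now compute (1/3).
Reached (1/3) = 1. Collecting the sign flips along the way, the symbol is -1.

-1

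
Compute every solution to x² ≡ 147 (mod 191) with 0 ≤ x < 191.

Since 191 ≡ 3 (mod 4), a square root of 147 is 147^((191+1)/4) = 147^48 mod 191.
Repeated squaring: 147^2≡26, 147^4≡103, 147^8≡104, 147^16≡120, 147^32≡75 (mod 191).
147^48 = 147^(32+16) ≡ 23 (mod 191).
Check: 23² = 529 ≡ 147 (mod 191). The two roots are 23 and 168.

23, 168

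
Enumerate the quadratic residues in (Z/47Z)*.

Square k = 1,…,23 (k and 47−k give the same square):
1²=1, 2²=4, 3²=9, 4²=16, 5²=25, 6²=36, 7²≡2, 8²≡17, 9²≡34, 10²≡6, 11²≡27, 12²≡3, 13²≡28, 14²≡8, 15²≡37, 16²≡21, 17²≡7, 18²≡42, 19²≡32, 20²≡24, 21²≡18, 22²≡14, 23²≡12 (mod 47).
So the quadratic residues mod 47 are {1, 2, 3, 4, 6, 7, 8, 9, 12, 14, 16, 17, 18, 21, 24, 25, 27, 28, 32, 34, 36, 37, 42}.

1 2 3 4 6 7 8 9 12 14 16 17 18 21 24 25 27 28 32 34 36 37 42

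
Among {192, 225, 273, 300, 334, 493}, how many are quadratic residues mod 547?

2

(192/547) = -1 → non-residue.
(225/547) = +1 → QR.
(273/547) = +1 → QR.
(300/547) = -1 → non-residue.
(334/547) = -1 → non-residue.
(493/547) = -1 → non-residue.
Total quadratic residues among the 6: 2.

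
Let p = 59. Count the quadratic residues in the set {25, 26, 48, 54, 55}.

3

(25/59) = +1 → QR.
(26/59) = +1 → QR.
(48/59) = +1 → QR.
(54/59) = -1 → non-residue.
(55/59) = -1 → non-residue.
Total quadratic residues among the 5: 3.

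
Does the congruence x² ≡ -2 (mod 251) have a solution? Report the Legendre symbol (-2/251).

Euler's criterion: (-2/251) ≡ 249^125 (mod 251).
249^2 ≡ 4 (mod 251)
249^4 ≡ 16 (mod 251)
249^8 ≡ 5 (mod 251)
249^16 ≡ 25 (mod 251)
249^32 ≡ 123 (mod 251)
249^64 ≡ 69 (mod 251)
249^125 = 249^(64+32+16+8+4+1) ≡ 1 (mod 251).
Result is 1, so (-2/251) = 1.

1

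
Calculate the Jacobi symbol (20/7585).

Pull out 2^2: since 7585 ≡ 1 (mod 8), (2/7585) = +1, so (2/7585)^2 = +1.
Reciprocity: 5 ≡ 1 and 7585 ≡ 1 (mod 4), so (5/7585) = +(7585/5).
Reduce top mod 5: now compute (0/5).
Top reduces to 0: gcd > 1, so the symbol is 0.

0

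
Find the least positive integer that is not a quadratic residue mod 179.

2

(2/179) = −1, so 2 is the smallest positive non-residue mod 179.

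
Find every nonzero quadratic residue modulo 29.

1,4,5,6,7,9,13,16,20,22,23,24,25,28

Square k = 1,…,14 (k and 29−k give the same square):
1²=1, 2²=4, 3²=9, 4²=16, 5²=25, 6²≡7, 7²≡20, 8²≡6, 9²≡23, 10²≡13, 11²≡5, 12²≡28, 13²≡24, 14²≡22 (mod 29).
So the quadratic residues mod 29 are {1, 4, 5, 6, 7, 9, 13, 16, 20, 22, 23, 24, 25, 28}.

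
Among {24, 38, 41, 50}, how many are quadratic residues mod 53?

(24/53) = +1 → QR.
(38/53) = +1 → QR.
(41/53) = -1 → non-residue.
(50/53) = -1 → non-residue.
Total quadratic residues among the 4: 2.

2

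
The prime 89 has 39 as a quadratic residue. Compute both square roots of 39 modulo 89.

22, 67

89 ≡ 1 (mod 4), so we find a root by search.
Trying successive values, 22² = 484 ≡ 39 (mod 89). The other root is 89 − 22 = 67.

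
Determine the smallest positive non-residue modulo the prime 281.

(2/281) = +1, so 2 is a residue.
(3/281) = −1, so 3 is the smallest positive non-residue mod 281.

3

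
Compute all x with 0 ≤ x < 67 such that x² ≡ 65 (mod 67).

Since 67 ≡ 3 (mod 4), a square root of 65 is 65^((67+1)/4) = 65^17 mod 67.
Repeated squaring: 65^2≡4, 65^4≡16, 65^8≡55, 65^16≡10 (mod 67).
65^17 = 65^(16+1) ≡ 47 (mod 67).
Check: 47² = 2209 ≡ 65 (mod 67). The two roots are 20 and 47.

20, 47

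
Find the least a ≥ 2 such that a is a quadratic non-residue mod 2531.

(2/2531) = −1, so 2 is the smallest positive non-residue mod 2531.

2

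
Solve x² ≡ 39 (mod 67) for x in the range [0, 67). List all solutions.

Since 67 ≡ 3 (mod 4), a square root of 39 is 39^((67+1)/4) = 39^17 mod 67.
Repeated squaring: 39^2≡47, 39^4≡65, 39^8≡4, 39^16≡16 (mod 67).
39^17 = 39^(16+1) ≡ 21 (mod 67).
Check: 21² = 441 ≡ 39 (mod 67). The two roots are 21 and 46.

21, 46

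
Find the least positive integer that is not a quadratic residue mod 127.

(2/127) = +1, so 2 is a residue.
(3/127) = −1, so 3 is the smallest positive non-residue mod 127.

3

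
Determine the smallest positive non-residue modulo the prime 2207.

5

(2/2207) = +1, so 2 is a residue.
(3/2207) = +1, so 3 is a residue.
(4/2207) = +1, so 4 is a residue.
(5/2207) = −1, so 5 is the smallest positive non-residue mod 2207.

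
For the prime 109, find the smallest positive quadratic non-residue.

2

(2/109) = −1, so 2 is the smallest positive non-residue mod 109.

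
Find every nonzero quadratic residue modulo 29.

1, 4, 5, 6, 7, 9, 13, 16, 20, 22, 23, 24, 25, 28

Square k = 1,…,14 (k and 29−k give the same square):
1²=1, 2²=4, 3²=9, 4²=16, 5²=25, 6²≡7, 7²≡20, 8²≡6, 9²≡23, 10²≡13, 11²≡5, 12²≡28, 13²≡24, 14²≡22 (mod 29).
So the quadratic residues mod 29 are {1, 4, 5, 6, 7, 9, 13, 16, 20, 22, 23, 24, 25, 28}.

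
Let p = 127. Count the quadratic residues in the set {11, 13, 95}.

2

(11/127) = +1 → QR.
(13/127) = +1 → QR.
(95/127) = -1 → non-residue.
Total quadratic residues among the 3: 2.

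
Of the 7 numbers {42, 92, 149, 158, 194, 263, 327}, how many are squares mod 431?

(42/431) = -1 → non-residue.
(92/431) = +1 → QR.
(149/431) = +1 → QR.
(158/431) = -1 → non-residue.
(194/431) = +1 → QR.
(263/431) = +1 → QR.
(327/431) = +1 → QR.
Total quadratic residues among the 7: 5.

5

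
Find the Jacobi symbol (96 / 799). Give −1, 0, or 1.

-1

Pull out 2^5: since 799 ≡ 7 (mod 8), (2/799) = +1, so (2/799)^5 = +1.
Reciprocity: 3 ≡ 3 and 799 ≡ 3 (mod 4), so (3/799) = −(799/3).
Reduce top mod 3: now compute (1/3).
Reached (1/3) = 1. Collecting the sign flips along the way, the symbol is -1.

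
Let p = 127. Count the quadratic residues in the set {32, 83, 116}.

1

(32/127) = +1 → QR.
(83/127) = -1 → non-residue.
(116/127) = -1 → non-residue.
Total quadratic residues among the 3: 1.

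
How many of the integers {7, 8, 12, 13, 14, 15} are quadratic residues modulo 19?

1

(7/19) = +1 → QR.
(8/19) = -1 → non-residue.
(12/19) = -1 → non-residue.
(13/19) = -1 → non-residue.
(14/19) = -1 → non-residue.
(15/19) = -1 → non-residue.
Total quadratic residues among the 6: 1.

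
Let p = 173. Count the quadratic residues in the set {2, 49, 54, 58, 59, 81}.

(2/173) = -1 → non-residue.
(49/173) = +1 → QR.
(54/173) = +1 → QR.
(58/173) = -1 → non-residue.
(59/173) = -1 → non-residue.
(81/173) = +1 → QR.
Total quadratic residues among the 6: 3.

3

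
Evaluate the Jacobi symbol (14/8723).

Pull out 2: since 8723 ≡ 3 (mod 8), (2/8723) = -1.
Reciprocity: 7 ≡ 3 and 8723 ≡ 3 (mod 4), so (7/8723) = −(8723/7).
Reduce top mod 7: now compute (1/7).
Reached (1/7) = 1. Collecting the sign flips along the way, the symbol is +1.

1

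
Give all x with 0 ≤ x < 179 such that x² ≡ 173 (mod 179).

50, 129

Since 179 ≡ 3 (mod 4), a square root of 173 is 173^((179+1)/4) = 173^45 mod 179.
Repeated squaring: 173^2≡36, 173^4≡43, 173^8≡59, 173^16≡80, 173^32≡135 (mod 179).
173^45 = 173^(32+8+4+1) ≡ 129 (mod 179).
Check: 129² = 16641 ≡ 173 (mod 179). The two roots are 50 and 129.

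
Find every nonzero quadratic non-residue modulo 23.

Square k = 1,…,11 (k and 23−k give the same square):
1²=1, 2²=4, 3²=9, 4²=16, 5²≡2, 6²≡13, 7²≡3, 8²≡18, 9²≡12, 10²≡8, 11²≡6 (mod 23).
The residues are {1, 2, 3, 4, 6, 8, 9, 12, 13, 16, 18}; the non-residues are the remaining 11 nonzero classes.

5, 7, 10, 11, 14, 15, 17, 19, 20, 21, 22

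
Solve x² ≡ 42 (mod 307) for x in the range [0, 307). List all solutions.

137, 170

Since 307 ≡ 3 (mod 4), a square root of 42 is 42^((307+1)/4) = 42^77 mod 307.
Repeated squaring: 42^2≡229, 42^4≡251, 42^8≡66, 42^16≡58, 42^32≡294, 42^64≡169 (mod 307).
42^77 = 42^(64+8+4+1) ≡ 170 (mod 307).
Check: 170² = 28900 ≡ 42 (mod 307). The two roots are 137 and 170.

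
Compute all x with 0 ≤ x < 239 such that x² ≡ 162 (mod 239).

65, 174

Since 239 ≡ 3 (mod 4), a square root of 162 is 162^((239+1)/4) = 162^60 mod 239.
Repeated squaring: 162^2≡193, 162^4≡204, 162^8≡30, 162^16≡183, 162^32≡29 (mod 239).
162^60 = 162^(32+16+8+4) ≡ 174 (mod 239).
Check: 174² = 30276 ≡ 162 (mod 239). The two roots are 65 and 174.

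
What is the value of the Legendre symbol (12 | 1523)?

Pull out 2^2: since 1523 ≡ 3 (mod 8), (2/1523) = -1, so (2/1523)^2 = +1.
Reciprocity: 3 ≡ 3 and 1523 ≡ 3 (mod 4), so (3/1523) = −(1523/3).
Reduce top mod 3: now compute (2/3).
Pull out 2: since 3 ≡ 3 (mod 8), (2/3) = -1.
Reached (1/3) = 1. Collecting the sign flips along the way, the symbol is +1.

1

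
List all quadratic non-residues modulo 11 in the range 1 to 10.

2,6,7,8,10

Square k = 1,…,5 (k and 11−k give the same square):
1²=1, 2²=4, 3²=9, 4²≡5, 5²≡3 (mod 11).
The residues are {1, 3, 4, 5, 9}; the non-residues are the remaining 5 nonzero classes.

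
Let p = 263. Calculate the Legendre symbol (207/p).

1

Euler's criterion: (207/263) ≡ 207^131 (mod 263).
207^2 ≡ 243 (mod 263)
207^4 ≡ 137 (mod 263)
207^8 ≡ 96 (mod 263)
207^16 ≡ 11 (mod 263)
207^32 ≡ 121 (mod 263)
207^64 ≡ 176 (mod 263)
207^128 ≡ 205 (mod 263)
207^131 = 207^(128+2+1) ≡ 1 (mod 263).
Result is 1, so (207/263) = 1.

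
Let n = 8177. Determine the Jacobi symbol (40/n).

Pull out 2^3: since 8177 ≡ 1 (mod 8), (2/8177) = +1, so (2/8177)^3 = +1.
Reciprocity: 5 ≡ 1 and 8177 ≡ 1 (mod 4), so (5/8177) = +(8177/5).
Reduce top mod 5: now compute (2/5).
Pull out 2: since 5 ≡ 5 (mod 8), (2/5) = -1.
Reached (1/5) = 1. Collecting the sign flips along the way, the symbol is -1.

-1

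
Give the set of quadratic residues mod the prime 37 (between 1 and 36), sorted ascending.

Square k = 1,…,18 (k and 37−k give the same square):
1²=1, 2²=4, 3²=9, 4²=16, 5²=25, 6²=36, 7²≡12, 8²≡27, 9²≡7, 10²≡26, 11²≡10, 12²≡33, 13²≡21, 14²≡11, 15²≡3, 16²≡34, 17²≡30, 18²≡28 (mod 37).
So the quadratic residues mod 37 are {1, 3, 4, 7, 9, 10, 11, 12, 16, 21, 25, 26, 27, 28, 30, 33, 34, 36}.

1,3,4,7,9,10,11,12,16,21,25,26,27,28,30,33,34,36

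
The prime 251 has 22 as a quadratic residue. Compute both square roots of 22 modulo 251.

Since 251 ≡ 3 (mod 4), a square root of 22 is 22^((251+1)/4) = 22^63 mod 251.
Repeated squaring: 22^2≡233, 22^4≡73, 22^8≡58, 22^16≡101, 22^32≡161 (mod 251).
22^63 = 22^(32+16+8+4+2+1) ≡ 140 (mod 251).
Check: 140² = 19600 ≡ 22 (mod 251). The two roots are 111 and 140.

111, 140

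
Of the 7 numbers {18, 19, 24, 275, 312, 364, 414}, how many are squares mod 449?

4

(18/449) = +1 → QR.
(19/449) = -1 → non-residue.
(24/449) = -1 → non-residue.
(275/449) = +1 → QR.
(312/449) = +1 → QR.
(364/449) = -1 → non-residue.
(414/449) = +1 → QR.
Total quadratic residues among the 7: 4.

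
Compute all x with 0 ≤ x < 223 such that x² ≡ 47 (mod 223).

50, 173

Since 223 ≡ 3 (mod 4), a square root of 47 is 47^((223+1)/4) = 47^56 mod 223.
Repeated squaring: 47^2≡202, 47^4≡218, 47^8≡25, 47^16≡179, 47^32≡152 (mod 223).
47^56 = 47^(32+16+8) ≡ 50 (mod 223).
Check: 50² = 2500 ≡ 47 (mod 223). The two roots are 50 and 173.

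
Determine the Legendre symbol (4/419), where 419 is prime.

1

Euler's criterion: (4/419) ≡ 4^209 (mod 419).
4^2 ≡ 16 (mod 419)
4^4 ≡ 256 (mod 419)
4^8 ≡ 172 (mod 419)
4^16 ≡ 254 (mod 419)
4^32 ≡ 409 (mod 419)
4^64 ≡ 100 (mod 419)
4^128 ≡ 363 (mod 419)
4^209 = 4^(128+64+16+1) ≡ 1 (mod 419).
Result is 1, so (4/419) = 1.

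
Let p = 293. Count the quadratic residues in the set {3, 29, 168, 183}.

(3/293) = -1 → non-residue.
(29/293) = -1 → non-residue.
(168/293) = -1 → non-residue.
(183/293) = -1 → non-residue.
Total quadratic residues among the 4: 0.

0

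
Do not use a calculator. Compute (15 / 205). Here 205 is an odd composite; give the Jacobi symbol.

Reciprocity: 15 ≡ 3 and 205 ≡ 1 (mod 4), so (15/205) = +(205/15).
Reduce top mod 15: now compute (10/15).
Pull out 2: since 15 ≡ 7 (mod 8), (2/15) = +1.
Reciprocity: 5 ≡ 1 and 15 ≡ 3 (mod 4), so (5/15) = +(15/5).
Reduce top mod 5: now compute (0/5).
Top reduces to 0: gcd > 1, so the symbol is 0.

0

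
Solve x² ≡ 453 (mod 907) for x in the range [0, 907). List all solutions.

Since 907 ≡ 3 (mod 4), a square root of 453 is 453^((907+1)/4) = 453^227 mod 907.
Repeated squaring: 453^2≡227, 453^4≡737, 453^8≡783, 453^16≡864, 453^32≡35, 453^64≡318, 453^128≡447 (mod 907).
453^227 = 453^(128+64+32+2+1) ≡ 540 (mod 907).
Check: 540² = 291600 ≡ 453 (mod 907). The two roots are 367 and 540.

367, 540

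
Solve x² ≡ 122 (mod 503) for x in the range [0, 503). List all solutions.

25, 478

Since 503 ≡ 3 (mod 4), a square root of 122 is 122^((503+1)/4) = 122^126 mod 503.
Repeated squaring: 122^2≡297, 122^4≡184, 122^8≡155, 122^16≡384, 122^32≡77, 122^64≡396 (mod 503).
122^126 = 122^(64+32+16+8+4+2) ≡ 25 (mod 503).
Check: 25² = 625 ≡ 122 (mod 503). The two roots are 25 and 478.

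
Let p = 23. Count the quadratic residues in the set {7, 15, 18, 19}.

1

(7/23) = -1 → non-residue.
(15/23) = -1 → non-residue.
(18/23) = +1 → QR.
(19/23) = -1 → non-residue.
Total quadratic residues among the 4: 1.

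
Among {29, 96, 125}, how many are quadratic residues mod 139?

3

(29/139) = +1 → QR.
(96/139) = +1 → QR.
(125/139) = +1 → QR.
Total quadratic residues among the 3: 3.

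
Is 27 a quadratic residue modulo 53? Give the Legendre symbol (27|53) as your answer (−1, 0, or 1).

Reciprocity: 27 ≡ 3 and 53 ≡ 1 (mod 4), so (27/53) = +(53/27).
Reduce top mod 27: now compute (26/27).
Pull out 2: since 27 ≡ 3 (mod 8), (2/27) = -1.
Reciprocity: 13 ≡ 1 and 27 ≡ 3 (mod 4), so (13/27) = +(27/13).
Reduce top mod 13: now compute (1/13).
Reached (1/13) = 1. Collecting the sign flips along the way, the symbol is -1.

-1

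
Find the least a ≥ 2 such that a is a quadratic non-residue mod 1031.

7

(2/1031) = +1, so 2 is a residue.
(3/1031) = +1, so 3 is a residue.
(4/1031) = +1, so 4 is a residue.
(5/1031) = +1, so 5 is a residue.
(6/1031) = +1, so 6 is a residue.
(7/1031) = −1, so 7 is the smallest positive non-residue mod 1031.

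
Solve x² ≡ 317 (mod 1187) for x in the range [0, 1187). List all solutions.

589, 598

Since 1187 ≡ 3 (mod 4), a square root of 317 is 317^((1187+1)/4) = 317^297 mod 1187.
Repeated squaring: 317^2≡781, 317^4≡1030, 317^8≡909, 317^16≡129, 317^32≡23, 317^64≡529, 317^128≡896, 317^256≡404 (mod 1187).
317^297 = 317^(256+32+8+1) ≡ 589 (mod 1187).
Check: 589² = 346921 ≡ 317 (mod 1187). The two roots are 589 and 598.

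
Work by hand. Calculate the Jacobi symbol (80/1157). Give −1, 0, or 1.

Pull out 2^4: since 1157 ≡ 5 (mod 8), (2/1157) = -1, so (2/1157)^4 = +1.
Reciprocity: 5 ≡ 1 and 1157 ≡ 1 (mod 4), so (5/1157) = +(1157/5).
Reduce top mod 5: now compute (2/5).
Pull out 2: since 5 ≡ 5 (mod 8), (2/5) = -1.
Reached (1/5) = 1. Collecting the sign flips along the way, the symbol is -1.

-1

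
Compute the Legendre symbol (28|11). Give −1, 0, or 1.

First reduce: 28 ≡ 6 (mod 11).
Pull out 2: since 11 ≡ 3 (mod 8), (2/11) = -1.
Reciprocity: 3 ≡ 3 and 11 ≡ 3 (mod 4), so (3/11) = −(11/3).
Reduce top mod 3: now compute (2/3).
Pull out 2: since 3 ≡ 3 (mod 8), (2/3) = -1.
Reached (1/3) = 1. Collecting the sign flips along the way, the symbol is -1.

-1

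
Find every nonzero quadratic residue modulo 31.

1 2 4 5 7 8 9 10 14 16 18 19 20 25 28

Square k = 1,…,15 (k and 31−k give the same square):
1²=1, 2²=4, 3²=9, 4²=16, 5²=25, 6²≡5, 7²≡18, 8²≡2, 9²≡19, 10²≡7, 11²≡28, 12²≡20, 13²≡14, 14²≡10, 15²≡8 (mod 31).
So the quadratic residues mod 31 are {1, 2, 4, 5, 7, 8, 9, 10, 14, 16, 18, 19, 20, 25, 28}.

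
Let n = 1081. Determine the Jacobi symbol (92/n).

Pull out 2^2: since 1081 ≡ 1 (mod 8), (2/1081) = +1, so (2/1081)^2 = +1.
Reciprocity: 23 ≡ 3 and 1081 ≡ 1 (mod 4), so (23/1081) = +(1081/23).
Reduce top mod 23: now compute (0/23).
Top reduces to 0: gcd > 1, so the symbol is 0.

0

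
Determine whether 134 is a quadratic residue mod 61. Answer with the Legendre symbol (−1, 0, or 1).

First reduce: 134 ≡ 12 (mod 61).
Pull out 2^2: since 61 ≡ 5 (mod 8), (2/61) = -1, so (2/61)^2 = +1.
Reciprocity: 3 ≡ 3 and 61 ≡ 1 (mod 4), so (3/61) = +(61/3).
Reduce top mod 3: now compute (1/3).
Reached (1/3) = 1. Collecting the sign flips along the way, the symbol is +1.

1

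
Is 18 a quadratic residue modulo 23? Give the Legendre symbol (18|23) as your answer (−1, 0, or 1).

1

Pull out 2: since 23 ≡ 7 (mod 8), (2/23) = +1.
Reciprocity: 9 ≡ 1 and 23 ≡ 3 (mod 4), so (9/23) = +(23/9).
Reduce top mod 9: now compute (5/9).
Reciprocity: 5 ≡ 1 and 9 ≡ 1 (mod 4), so (5/9) = +(9/5).
Reduce top mod 5: now compute (4/5).
Pull out 2^2: since 5 ≡ 5 (mod 8), (2/5) = -1, so (2/5)^2 = +1.
Reached (1/5) = 1. Collecting the sign flips along the way, the symbol is +1.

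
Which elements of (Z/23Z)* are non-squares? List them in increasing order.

Square k = 1,…,11 (k and 23−k give the same square):
1²=1, 2²=4, 3²=9, 4²=16, 5²≡2, 6²≡13, 7²≡3, 8²≡18, 9²≡12, 10²≡8, 11²≡6 (mod 23).
The residues are {1, 2, 3, 4, 6, 8, 9, 12, 13, 16, 18}; the non-residues are the remaining 11 nonzero classes.

5, 7, 10, 11, 14, 15, 17, 19, 20, 21, 22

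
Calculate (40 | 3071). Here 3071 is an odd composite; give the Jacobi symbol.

1

Pull out 2^3: since 3071 ≡ 7 (mod 8), (2/3071) = +1, so (2/3071)^3 = +1.
Reciprocity: 5 ≡ 1 and 3071 ≡ 3 (mod 4), so (5/3071) = +(3071/5).
Reduce top mod 5: now compute (1/5).
Reached (1/5) = 1. Collecting the sign flips along the way, the symbol is +1.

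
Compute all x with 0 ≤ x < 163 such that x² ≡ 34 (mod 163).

Since 163 ≡ 3 (mod 4), a square root of 34 is 34^((163+1)/4) = 34^41 mod 163.
Repeated squaring: 34^2≡15, 34^4≡62, 34^8≡95, 34^16≡60, 34^32≡14 (mod 163).
34^41 = 34^(32+8+1) ≡ 69 (mod 163).
Check: 69² = 4761 ≡ 34 (mod 163). The two roots are 69 and 94.

69, 94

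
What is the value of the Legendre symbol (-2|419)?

1

Euler's criterion: (-2/419) ≡ 417^209 (mod 419).
417^2 ≡ 4 (mod 419)
417^4 ≡ 16 (mod 419)
417^8 ≡ 256 (mod 419)
417^16 ≡ 172 (mod 419)
417^32 ≡ 254 (mod 419)
417^64 ≡ 409 (mod 419)
417^128 ≡ 100 (mod 419)
417^209 = 417^(128+64+16+1) ≡ 1 (mod 419).
Result is 1, so (-2/419) = 1.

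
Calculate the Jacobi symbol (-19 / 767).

1

First reduce: -19 ≡ 748 (mod 767).
Pull out 2^2: since 767 ≡ 7 (mod 8), (2/767) = +1, so (2/767)^2 = +1.
Reciprocity: 187 ≡ 3 and 767 ≡ 3 (mod 4), so (187/767) = −(767/187).
Reduce top mod 187: now compute (19/187).
Reciprocity: 19 ≡ 3 and 187 ≡ 3 (mod 4), so (19/187) = −(187/19).
Reduce top mod 19: now compute (16/19).
Pull out 2^4: since 19 ≡ 3 (mod 8), (2/19) = -1, so (2/19)^4 = +1.
Reached (1/19) = 1. Collecting the sign flips along the way, the symbol is +1.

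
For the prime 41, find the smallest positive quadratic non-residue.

3

(2/41) = +1, so 2 is a residue.
(3/41) = −1, so 3 is the smallest positive non-residue mod 41.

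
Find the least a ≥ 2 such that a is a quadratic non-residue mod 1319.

13

(2/1319) = +1, so 2 is a residue.
(3/1319) = +1, so 3 is a residue.
(4/1319) = +1, so 4 is a residue.
(5/1319) = +1, so 5 is a residue.
(6/1319) = +1, so 6 is a residue.
(7/1319) = +1, so 7 is a residue.
(8/1319) = +1, so 8 is a residue.
(9/1319) = +1, so 9 is a residue.
(10/1319) = +1, so 10 is a residue.
(11/1319) = +1, so 11 is a residue.
(12/1319) = +1, so 12 is a residue.
(13/1319) = −1, so 13 is the smallest positive non-residue mod 1319.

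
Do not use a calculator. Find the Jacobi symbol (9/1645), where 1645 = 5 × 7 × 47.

Reciprocity: 9 ≡ 1 and 1645 ≡ 1 (mod 4), so (9/1645) = +(1645/9).
Reduce top mod 9: now compute (7/9).
Reciprocity: 7 ≡ 3 and 9 ≡ 1 (mod 4), so (7/9) = +(9/7).
Reduce top mod 7: now compute (2/7).
Pull out 2: since 7 ≡ 7 (mod 8), (2/7) = +1.
Reached (1/7) = 1. Collecting the sign flips along the way, the symbol is +1.

1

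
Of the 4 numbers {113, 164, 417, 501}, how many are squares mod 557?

(113/557) = +1 → QR.
(164/557) = -1 → non-residue.
(417/557) = -1 → non-residue.
(501/557) = -1 → non-residue.
Total quadratic residues among the 4: 1.

1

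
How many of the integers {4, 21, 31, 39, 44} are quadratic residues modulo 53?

(4/53) = +1 → QR.
(21/53) = -1 → non-residue.
(31/53) = -1 → non-residue.
(39/53) = -1 → non-residue.
(44/53) = +1 → QR.
Total quadratic residues among the 5: 2.

2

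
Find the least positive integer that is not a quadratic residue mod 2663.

5

(2/2663) = +1, so 2 is a residue.
(3/2663) = +1, so 3 is a residue.
(4/2663) = +1, so 4 is a residue.
(5/2663) = −1, so 5 is the smallest positive non-residue mod 2663.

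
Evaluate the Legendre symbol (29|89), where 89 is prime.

-1

Euler's criterion: (29/89) ≡ 29^44 (mod 89).
29^2 ≡ 40 (mod 89)
29^4 ≡ 87 (mod 89)
29^8 ≡ 4 (mod 89)
29^16 ≡ 16 (mod 89)
29^32 ≡ 78 (mod 89)
29^44 = 29^(32+8+4) ≡ 88 (mod 89).
Result is 88 ≡ −1, so (29/89) = −1.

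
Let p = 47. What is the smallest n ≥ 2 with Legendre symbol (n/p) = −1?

(2/47) = +1, so 2 is a residue.
(3/47) = +1, so 3 is a residue.
(4/47) = +1, so 4 is a residue.
(5/47) = −1, so 5 is the smallest positive non-residue mod 47.

5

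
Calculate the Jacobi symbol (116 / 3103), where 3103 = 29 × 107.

0

Pull out 2^2: since 3103 ≡ 7 (mod 8), (2/3103) = +1, so (2/3103)^2 = +1.
Reciprocity: 29 ≡ 1 and 3103 ≡ 3 (mod 4), so (29/3103) = +(3103/29).
Reduce top mod 29: now compute (0/29).
Top reduces to 0: gcd > 1, so the symbol is 0.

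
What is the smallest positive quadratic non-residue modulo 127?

(2/127) = +1, so 2 is a residue.
(3/127) = −1, so 3 is the smallest positive non-residue mod 127.

3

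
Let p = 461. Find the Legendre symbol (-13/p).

-1

Euler's criterion: (-13/461) ≡ 448^230 (mod 461).
448^2 ≡ 169 (mod 461)
448^4 ≡ 440 (mod 461)
448^8 ≡ 441 (mod 461)
448^16 ≡ 400 (mod 461)
448^32 ≡ 33 (mod 461)
448^64 ≡ 167 (mod 461)
448^128 ≡ 229 (mod 461)
448^230 = 448^(128+64+32+4+2) ≡ 460 (mod 461).
Result is 460 ≡ −1, so (-13/461) = −1.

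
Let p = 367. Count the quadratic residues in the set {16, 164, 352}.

2

(16/367) = +1 → QR.
(164/367) = +1 → QR.
(352/367) = -1 → non-residue.
Total quadratic residues among the 3: 2.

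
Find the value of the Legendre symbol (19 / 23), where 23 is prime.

Euler's criterion: (19/23) ≡ 19^11 (mod 23).
19^2 ≡ 16 (mod 23)
19^4 ≡ 3 (mod 23)
19^8 ≡ 9 (mod 23)
19^11 = 19^(8+2+1) ≡ 22 (mod 23).
Result is 22 ≡ −1, so (19/23) = −1.

-1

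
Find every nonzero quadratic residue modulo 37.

1 3 4 7 9 10 11 12 16 21 25 26 27 28 30 33 34 36

Square k = 1,…,18 (k and 37−k give the same square):
1²=1, 2²=4, 3²=9, 4²=16, 5²=25, 6²=36, 7²≡12, 8²≡27, 9²≡7, 10²≡26, 11²≡10, 12²≡33, 13²≡21, 14²≡11, 15²≡3, 16²≡34, 17²≡30, 18²≡28 (mod 37).
So the quadratic residues mod 37 are {1, 3, 4, 7, 9, 10, 11, 12, 16, 21, 25, 26, 27, 28, 30, 33, 34, 36}.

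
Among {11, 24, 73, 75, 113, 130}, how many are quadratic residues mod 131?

3

(11/131) = +1 → QR.
(24/131) = -1 → non-residue.
(73/131) = -1 → non-residue.
(75/131) = +1 → QR.
(113/131) = +1 → QR.
(130/131) = -1 → non-residue.
Total quadratic residues among the 6: 3.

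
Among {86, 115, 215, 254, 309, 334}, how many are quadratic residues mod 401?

(86/401) = +1 → QR.
(115/401) = -1 → non-residue.
(215/401) = +1 → QR.
(254/401) = -1 → non-residue.
(309/401) = -1 → non-residue.
(334/401) = -1 → non-residue.
Total quadratic residues among the 6: 2.

2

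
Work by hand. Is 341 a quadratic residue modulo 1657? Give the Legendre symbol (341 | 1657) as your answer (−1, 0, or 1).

-1

Reciprocity: 341 ≡ 1 and 1657 ≡ 1 (mod 4), so (341/1657) = +(1657/341).
Reduce top mod 341: now compute (293/341).
Reciprocity: 293 ≡ 1 and 341 ≡ 1 (mod 4), so (293/341) = +(341/293).
Reduce top mod 293: now compute (48/293).
Pull out 2^4: since 293 ≡ 5 (mod 8), (2/293) = -1, so (2/293)^4 = +1.
Reciprocity: 3 ≡ 3 and 293 ≡ 1 (mod 4), so (3/293) = +(293/3).
Reduce top mod 3: now compute (2/3).
Pull out 2: since 3 ≡ 3 (mod 8), (2/3) = -1.
Reached (1/3) = 1. Collecting the sign flips along the way, the symbol is -1.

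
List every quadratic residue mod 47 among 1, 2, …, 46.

Square k = 1,…,23 (k and 47−k give the same square):
1²=1, 2²=4, 3²=9, 4²=16, 5²=25, 6²=36, 7²≡2, 8²≡17, 9²≡34, 10²≡6, 11²≡27, 12²≡3, 13²≡28, 14²≡8, 15²≡37, 16²≡21, 17²≡7, 18²≡42, 19²≡32, 20²≡24, 21²≡18, 22²≡14, 23²≡12 (mod 47).
So the quadratic residues mod 47 are {1, 2, 3, 4, 6, 7, 8, 9, 12, 14, 16, 17, 18, 21, 24, 25, 27, 28, 32, 34, 36, 37, 42}.

1,2,3,4,6,7,8,9,12,14,16,17,18,21,24,25,27,28,32,34,36,37,42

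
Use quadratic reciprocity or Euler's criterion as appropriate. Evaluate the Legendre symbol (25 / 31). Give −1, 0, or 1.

1

Euler's criterion: (25/31) ≡ 25^15 (mod 31).
25^2 ≡ 5 (mod 31)
25^4 ≡ 25 (mod 31)
25^8 ≡ 5 (mod 31)
25^15 = 25^(8+4+2+1) ≡ 1 (mod 31).
Result is 1, so (25/31) = 1.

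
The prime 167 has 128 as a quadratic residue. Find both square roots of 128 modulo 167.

63, 104

Since 167 ≡ 3 (mod 4), a square root of 128 is 128^((167+1)/4) = 128^42 mod 167.
Repeated squaring: 128^2≡18, 128^4≡157, 128^8≡100, 128^16≡147, 128^32≡66 (mod 167).
128^42 = 128^(32+8+2) ≡ 63 (mod 167).
Check: 63² = 3969 ≡ 128 (mod 167). The two roots are 63 and 104.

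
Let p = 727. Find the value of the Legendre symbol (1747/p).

First reduce: 1747 ≡ 293 (mod 727).
Reciprocity: 293 ≡ 1 and 727 ≡ 3 (mod 4), so (293/727) = +(727/293).
Reduce top mod 293: now compute (141/293).
Reciprocity: 141 ≡ 1 and 293 ≡ 1 (mod 4), so (141/293) = +(293/141).
Reduce top mod 141: now compute (11/141).
Reciprocity: 11 ≡ 3 and 141 ≡ 1 (mod 4), so (11/141) = +(141/11).
Reduce top mod 11: now compute (9/11).
Reciprocity: 9 ≡ 1 and 11 ≡ 3 (mod 4), so (9/11) = +(11/9).
Reduce top mod 9: now compute (2/9).
Pull out 2: since 9 ≡ 1 (mod 8), (2/9) = +1.
Reached (1/9) = 1. Collecting the sign flips along the way, the symbol is +1.

1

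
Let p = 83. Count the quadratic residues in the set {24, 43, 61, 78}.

2

(24/83) = -1 → non-residue.
(43/83) = -1 → non-residue.
(61/83) = +1 → QR.
(78/83) = +1 → QR.
Total quadratic residues among the 4: 2.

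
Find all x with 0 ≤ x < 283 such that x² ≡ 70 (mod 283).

97, 186

Since 283 ≡ 3 (mod 4), a square root of 70 is 70^((283+1)/4) = 70^71 mod 283.
Repeated squaring: 70^2≡89, 70^4≡280, 70^8≡9, 70^16≡81, 70^32≡52, 70^64≡157 (mod 283).
70^71 = 70^(64+4+2+1) ≡ 97 (mod 283).
Check: 97² = 9409 ≡ 70 (mod 283). The two roots are 97 and 186.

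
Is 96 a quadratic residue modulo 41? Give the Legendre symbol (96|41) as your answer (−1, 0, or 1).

-1

First reduce: 96 ≡ 14 (mod 41).
Pull out 2: since 41 ≡ 1 (mod 8), (2/41) = +1.
Reciprocity: 7 ≡ 3 and 41 ≡ 1 (mod 4), so (7/41) = +(41/7).
Reduce top mod 7: now compute (6/7).
Pull out 2: since 7 ≡ 7 (mod 8), (2/7) = +1.
Reciprocity: 3 ≡ 3 and 7 ≡ 3 (mod 4), so (3/7) = −(7/3).
Reduce top mod 3: now compute (1/3).
Reached (1/3) = 1. Collecting the sign flips along the way, the symbol is -1.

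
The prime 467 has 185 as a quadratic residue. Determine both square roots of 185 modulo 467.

123, 344

Since 467 ≡ 3 (mod 4), a square root of 185 is 185^((467+1)/4) = 185^117 mod 467.
Repeated squaring: 185^2≡134, 185^4≡210, 185^8≡202, 185^16≡175, 185^32≡270, 185^64≡48 (mod 467).
185^117 = 185^(64+32+16+4+1) ≡ 123 (mod 467).
Check: 123² = 15129 ≡ 185 (mod 467). The two roots are 123 and 344.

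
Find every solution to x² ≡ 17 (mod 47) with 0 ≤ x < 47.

8, 39

Since 47 ≡ 3 (mod 4), a square root of 17 is 17^((47+1)/4) = 17^12 mod 47.
Repeated squaring: 17^2≡7, 17^4≡2, 17^8≡4 (mod 47).
17^12 = 17^(8+4) ≡ 8 (mod 47).
Check: 8² = 64 ≡ 17 (mod 47). The two roots are 8 and 39.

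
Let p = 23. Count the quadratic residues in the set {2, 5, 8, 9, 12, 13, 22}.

(2/23) = +1 → QR.
(5/23) = -1 → non-residue.
(8/23) = +1 → QR.
(9/23) = +1 → QR.
(12/23) = +1 → QR.
(13/23) = +1 → QR.
(22/23) = -1 → non-residue.
Total quadratic residues among the 7: 5.

5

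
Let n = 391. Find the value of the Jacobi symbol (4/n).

1

Pull out 2^2: since 391 ≡ 7 (mod 8), (2/391) = +1, so (2/391)^2 = +1.
Reached (1/391) = 1. Collecting the sign flips along the way, the symbol is +1.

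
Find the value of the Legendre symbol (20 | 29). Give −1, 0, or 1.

Pull out 2^2: since 29 ≡ 5 (mod 8), (2/29) = -1, so (2/29)^2 = +1.
Reciprocity: 5 ≡ 1 and 29 ≡ 1 (mod 4), so (5/29) = +(29/5).
Reduce top mod 5: now compute (4/5).
Pull out 2^2: since 5 ≡ 5 (mod 8), (2/5) = -1, so (2/5)^2 = +1.
Reached (1/5) = 1. Collecting the sign flips along the way, the symbol is +1.

1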